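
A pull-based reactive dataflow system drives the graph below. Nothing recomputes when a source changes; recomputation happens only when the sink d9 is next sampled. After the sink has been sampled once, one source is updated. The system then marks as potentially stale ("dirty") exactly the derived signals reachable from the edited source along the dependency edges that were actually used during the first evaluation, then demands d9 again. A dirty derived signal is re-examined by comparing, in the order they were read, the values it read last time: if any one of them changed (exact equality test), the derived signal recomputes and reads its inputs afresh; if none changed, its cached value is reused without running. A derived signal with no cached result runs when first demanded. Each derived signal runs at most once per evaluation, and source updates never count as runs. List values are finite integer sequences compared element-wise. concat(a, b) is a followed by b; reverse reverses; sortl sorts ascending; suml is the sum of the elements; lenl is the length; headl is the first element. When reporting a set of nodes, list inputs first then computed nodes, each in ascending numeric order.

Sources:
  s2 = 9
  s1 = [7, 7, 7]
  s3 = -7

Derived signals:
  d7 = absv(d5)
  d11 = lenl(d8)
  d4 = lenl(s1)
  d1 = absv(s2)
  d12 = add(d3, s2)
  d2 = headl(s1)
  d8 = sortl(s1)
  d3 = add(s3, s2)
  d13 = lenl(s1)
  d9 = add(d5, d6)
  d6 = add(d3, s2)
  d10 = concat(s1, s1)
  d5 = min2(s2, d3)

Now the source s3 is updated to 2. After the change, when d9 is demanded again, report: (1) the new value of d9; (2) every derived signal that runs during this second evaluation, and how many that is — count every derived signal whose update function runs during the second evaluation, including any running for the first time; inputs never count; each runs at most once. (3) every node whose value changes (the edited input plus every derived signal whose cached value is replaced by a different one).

First evaluation (everything demanded from the output):
  d3 = add(-7, 9) = 2
  d5 = min2(9, 2) = 2
  d6 = add(2, 9) = 11
  d9 = add(2, 11) = 13

Propagation after the edit:
  d3: runs — s3 -7->2; result 11.
  d5: runs — d3 2->11; result 9.
  d6: runs — d3 2->11; result 20.
  d9: runs — d5 2->9; d6 11->20; result 29.

New value of d9: 29.
Derived signals that run: d3, d5, d6, d9 — 4 in total.
Values that change: s3, d3, d5, d6, d9.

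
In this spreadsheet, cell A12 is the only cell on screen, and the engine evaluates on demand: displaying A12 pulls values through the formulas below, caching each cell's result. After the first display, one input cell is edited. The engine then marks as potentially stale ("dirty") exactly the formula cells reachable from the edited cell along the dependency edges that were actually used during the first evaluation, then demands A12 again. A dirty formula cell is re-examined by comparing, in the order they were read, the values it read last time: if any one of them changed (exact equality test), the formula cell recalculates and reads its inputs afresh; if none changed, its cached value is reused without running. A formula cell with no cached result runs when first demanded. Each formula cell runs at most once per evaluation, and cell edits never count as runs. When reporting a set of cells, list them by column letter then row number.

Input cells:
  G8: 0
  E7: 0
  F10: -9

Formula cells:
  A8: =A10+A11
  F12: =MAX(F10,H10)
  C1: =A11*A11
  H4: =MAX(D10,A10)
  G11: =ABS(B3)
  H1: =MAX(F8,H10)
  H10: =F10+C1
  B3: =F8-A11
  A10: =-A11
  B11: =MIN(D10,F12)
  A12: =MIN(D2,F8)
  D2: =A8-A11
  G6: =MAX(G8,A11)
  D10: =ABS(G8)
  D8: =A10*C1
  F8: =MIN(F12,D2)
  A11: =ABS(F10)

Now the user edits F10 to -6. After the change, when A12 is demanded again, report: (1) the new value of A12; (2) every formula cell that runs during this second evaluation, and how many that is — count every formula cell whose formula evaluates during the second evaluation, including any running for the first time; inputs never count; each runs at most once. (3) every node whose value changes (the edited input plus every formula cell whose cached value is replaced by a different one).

A12 now evaluates to -6.
Run set: A8, A10, A11, A12, C1, D2, F8, F12, H10 (9 run).
Changed values: A10, A11, A12, C1, D2, F8, F10, F12, H10.

Initial pass — values computed on the first demand:
  A11 = ABS(-9) = 9
  A10 = -(9) = -9
  A8 = -9 + 9 = 0
  C1 = 9 * 9 = 81
  D2 = 0 - 9 = -9
  H10 = -9 + 81 = 72
  F12 = MAX(-9, 72) = 72
  F8 = MIN(72, -9) = -9
  A12 = MIN(-9, -9) = -9

Second demand — change propagation:
  A11: re-runs because F10 -9->-6; new result 6.
  A10: re-runs because A11 9->6; new result -6.
  A8: re-runs because A10 -9->-6; A11 9->6; new result 0 (unchanged).
  C1: re-runs because A11 9->6; A11 9->6; new result 36.
  D2: re-runs because A11 9->6; new result -6.
  H10: re-runs because F10 -9->-6; C1 81->36; new result 30.
  F12: re-runs because F10 -9->-6; H10 72->30; new result 30.
  F8: re-runs because F12 72->30; D2 -9->-6; new result -6.
  A12: re-runs because D2 -9->-6; F8 -9->-6; new result -6.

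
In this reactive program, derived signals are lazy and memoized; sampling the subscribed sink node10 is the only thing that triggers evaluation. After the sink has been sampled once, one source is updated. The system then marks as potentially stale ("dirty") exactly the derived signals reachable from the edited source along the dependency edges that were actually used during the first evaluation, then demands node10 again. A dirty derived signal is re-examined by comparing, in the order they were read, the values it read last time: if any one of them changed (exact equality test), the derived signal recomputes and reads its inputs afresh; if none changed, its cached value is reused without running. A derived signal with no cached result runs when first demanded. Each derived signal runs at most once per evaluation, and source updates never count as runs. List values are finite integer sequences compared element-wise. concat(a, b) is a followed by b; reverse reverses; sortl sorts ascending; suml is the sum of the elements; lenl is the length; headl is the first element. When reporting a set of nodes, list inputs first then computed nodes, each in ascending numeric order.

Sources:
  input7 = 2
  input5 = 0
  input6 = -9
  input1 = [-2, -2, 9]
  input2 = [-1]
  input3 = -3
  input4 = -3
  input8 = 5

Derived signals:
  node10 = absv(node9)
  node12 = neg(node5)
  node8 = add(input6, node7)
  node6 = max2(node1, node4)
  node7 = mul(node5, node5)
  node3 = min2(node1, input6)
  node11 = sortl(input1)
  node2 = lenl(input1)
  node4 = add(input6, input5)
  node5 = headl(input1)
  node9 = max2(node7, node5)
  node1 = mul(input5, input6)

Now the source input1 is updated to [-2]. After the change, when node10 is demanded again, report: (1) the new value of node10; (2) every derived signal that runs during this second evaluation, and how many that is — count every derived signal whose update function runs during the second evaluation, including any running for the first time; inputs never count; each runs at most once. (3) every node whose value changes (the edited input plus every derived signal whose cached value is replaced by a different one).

Demanding node10 again yields 4.
1 derived signals run: node5.
The nodes whose values change: input1.
Note the absorption at node5: it re-runs yet its value is the same, leaving the output's value untouched.

First demand of the output computes:
  node5 = headl([-2, -2, 9]) = -2
  node7 = mul(-2, -2) = 4
  node9 = max2(4, -2) = 4
  node10 = absv(4) = 4

After the edit, cleaning proceeds:
  node5: a read changed (input1 [-2, -2, 9]->[-2]) — executes, giving -2 — identical to its old value.
  node7: dirty, but its reads are unchanged (node5 unchanged, node5 unchanged); cached 4 stands.
  node9: dirty, but its reads are unchanged (node7 unchanged, node5 unchanged); cached 4 stands.
  node10: dirty, but its reads are unchanged (node9 unchanged); cached 4 stands.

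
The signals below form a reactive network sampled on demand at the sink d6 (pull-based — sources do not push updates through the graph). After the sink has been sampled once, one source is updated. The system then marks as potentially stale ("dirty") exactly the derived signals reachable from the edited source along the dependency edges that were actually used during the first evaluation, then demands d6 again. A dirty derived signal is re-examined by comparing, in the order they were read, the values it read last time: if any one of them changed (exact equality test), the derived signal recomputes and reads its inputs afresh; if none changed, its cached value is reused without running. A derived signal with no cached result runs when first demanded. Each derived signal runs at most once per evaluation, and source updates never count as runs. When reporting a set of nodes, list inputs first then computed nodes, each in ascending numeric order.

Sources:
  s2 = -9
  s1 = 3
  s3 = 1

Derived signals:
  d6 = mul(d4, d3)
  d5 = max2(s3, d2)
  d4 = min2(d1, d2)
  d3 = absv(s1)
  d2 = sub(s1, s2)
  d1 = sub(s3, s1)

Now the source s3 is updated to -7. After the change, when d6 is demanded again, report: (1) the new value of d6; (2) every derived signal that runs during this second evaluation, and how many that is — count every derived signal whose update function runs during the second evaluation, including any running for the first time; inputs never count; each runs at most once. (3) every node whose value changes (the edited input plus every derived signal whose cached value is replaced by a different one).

d6 now evaluates to -30.
Run set: d1, d4, d6 (3 run).
Changed values: s3, d1, d4, d6.

Initial pass — values computed on the first demand:
  d1 = sub(1, 3) = -2
  d2 = sub(3, -9) = 12
  d3 = absv(3) = 3
  d4 = min2(-2, 12) = -2
  d6 = mul(-2, 3) = -6

Second demand — change propagation:
  d1: re-runs because s3 1->-7; new result -10.
  d4: re-runs because d1 -2->-10; new result -10.
  d6: re-runs because d4 -2->-10; new result -30.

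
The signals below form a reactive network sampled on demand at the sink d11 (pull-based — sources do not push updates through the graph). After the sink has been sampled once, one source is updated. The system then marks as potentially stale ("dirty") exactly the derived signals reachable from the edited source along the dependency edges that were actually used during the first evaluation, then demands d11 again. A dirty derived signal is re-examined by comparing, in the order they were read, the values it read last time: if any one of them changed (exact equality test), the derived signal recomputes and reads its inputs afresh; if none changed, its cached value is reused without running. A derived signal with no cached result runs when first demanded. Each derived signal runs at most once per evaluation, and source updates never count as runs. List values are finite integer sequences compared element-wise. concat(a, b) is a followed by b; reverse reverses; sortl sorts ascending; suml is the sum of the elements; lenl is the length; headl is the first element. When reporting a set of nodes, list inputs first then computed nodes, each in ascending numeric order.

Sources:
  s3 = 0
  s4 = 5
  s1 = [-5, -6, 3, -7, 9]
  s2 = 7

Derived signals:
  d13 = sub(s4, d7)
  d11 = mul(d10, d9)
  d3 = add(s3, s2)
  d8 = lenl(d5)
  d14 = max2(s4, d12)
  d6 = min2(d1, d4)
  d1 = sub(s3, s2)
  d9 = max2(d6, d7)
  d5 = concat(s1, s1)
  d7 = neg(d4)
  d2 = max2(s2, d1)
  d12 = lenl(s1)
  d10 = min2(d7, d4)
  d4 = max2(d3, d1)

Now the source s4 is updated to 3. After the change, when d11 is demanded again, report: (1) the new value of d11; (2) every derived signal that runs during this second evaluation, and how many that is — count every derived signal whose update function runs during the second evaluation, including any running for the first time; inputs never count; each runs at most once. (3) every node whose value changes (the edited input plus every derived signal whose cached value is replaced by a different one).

Initial pass — values computed on the first demand:
  d1 = sub(0, 7) = -7
  d3 = add(0, 7) = 7
  d4 = max2(7, -7) = 7
  d6 = min2(-7, 7) = -7
  d7 = neg(7) = -7
  d9 = max2(-7, -7) = -7
  d10 = min2(-7, 7) = -7
  d11 = mul(-7, -7) = 49

Second demand — change propagation:
  no demanded computation ever read s4, so the edit dirties nothing and nothing runs.

The important point: nothing the output needs ever reads s4, so the edit is invisible to it.

d11 now evaluates to 49.
Run set: none (0 run).
Changed values: s4.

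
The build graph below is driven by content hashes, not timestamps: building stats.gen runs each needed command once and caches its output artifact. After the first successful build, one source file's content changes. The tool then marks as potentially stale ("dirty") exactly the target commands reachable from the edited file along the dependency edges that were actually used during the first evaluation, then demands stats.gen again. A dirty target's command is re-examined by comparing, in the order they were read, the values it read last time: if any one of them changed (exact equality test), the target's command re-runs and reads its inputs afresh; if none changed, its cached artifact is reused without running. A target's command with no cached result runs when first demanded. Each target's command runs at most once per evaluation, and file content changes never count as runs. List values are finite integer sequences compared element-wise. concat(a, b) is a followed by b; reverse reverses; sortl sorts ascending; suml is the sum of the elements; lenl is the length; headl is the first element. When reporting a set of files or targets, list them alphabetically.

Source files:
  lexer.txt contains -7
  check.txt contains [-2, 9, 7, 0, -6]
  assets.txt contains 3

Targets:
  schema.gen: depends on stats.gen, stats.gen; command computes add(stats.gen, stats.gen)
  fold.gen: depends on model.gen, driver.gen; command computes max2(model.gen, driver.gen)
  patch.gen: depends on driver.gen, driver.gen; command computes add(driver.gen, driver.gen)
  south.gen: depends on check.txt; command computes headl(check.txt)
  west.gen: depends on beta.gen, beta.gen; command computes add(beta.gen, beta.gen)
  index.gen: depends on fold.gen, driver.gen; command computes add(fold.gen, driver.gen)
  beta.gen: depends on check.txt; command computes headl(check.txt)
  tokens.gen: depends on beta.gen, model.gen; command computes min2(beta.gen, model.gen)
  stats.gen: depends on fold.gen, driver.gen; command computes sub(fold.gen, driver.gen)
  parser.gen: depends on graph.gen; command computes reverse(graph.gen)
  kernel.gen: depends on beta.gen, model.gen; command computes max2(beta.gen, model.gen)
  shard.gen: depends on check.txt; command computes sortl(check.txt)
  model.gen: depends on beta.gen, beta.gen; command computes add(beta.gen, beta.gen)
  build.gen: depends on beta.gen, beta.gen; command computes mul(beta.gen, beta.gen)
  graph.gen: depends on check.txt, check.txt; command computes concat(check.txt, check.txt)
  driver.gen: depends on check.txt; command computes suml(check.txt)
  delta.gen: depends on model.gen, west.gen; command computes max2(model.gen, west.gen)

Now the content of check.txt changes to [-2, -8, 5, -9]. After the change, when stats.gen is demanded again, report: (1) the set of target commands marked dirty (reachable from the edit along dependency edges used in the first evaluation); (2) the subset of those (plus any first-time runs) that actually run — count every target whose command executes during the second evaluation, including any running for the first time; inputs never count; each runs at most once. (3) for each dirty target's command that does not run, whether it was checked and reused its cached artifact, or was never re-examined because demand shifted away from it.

Dirty set: beta.gen, driver.gen, fold.gen, model.gen, stats.gen.
Run set: beta.gen, driver.gen, fold.gen, stats.gen (4 run).
Re-examined without running (cache reused): model.gen.
The important point: at model.gen every value read last time is unchanged, so the dirty flag clears without a run.

Initial pass — values computed on the first demand:
  beta.gen = headl([-2, 9, 7, 0, -6]) = -2
  driver.gen = suml([-2, 9, 7, 0, -6]) = 8
  model.gen = add(-2, -2) = -4
  fold.gen = max2(-4, 8) = 8
  stats.gen = sub(8, 8) = 0

Second demand — change propagation:
  beta.gen: re-runs because check.txt [-2, 9, 7, 0, -6]->[-2, -8, 5, -9]; new result -2 (unchanged).
  driver.gen: re-runs because check.txt [-2, 9, 7, 0, -6]->[-2, -8, 5, -9]; new result -14.
  model.gen: re-examined; everything it read last time is the same (beta.gen unchanged, beta.gen unchanged) — cache -4 kept, no run.
  fold.gen: re-runs because driver.gen 8->-14; new result -4.
  stats.gen: re-runs because fold.gen 8->-4; driver.gen 8->-14; new result 10.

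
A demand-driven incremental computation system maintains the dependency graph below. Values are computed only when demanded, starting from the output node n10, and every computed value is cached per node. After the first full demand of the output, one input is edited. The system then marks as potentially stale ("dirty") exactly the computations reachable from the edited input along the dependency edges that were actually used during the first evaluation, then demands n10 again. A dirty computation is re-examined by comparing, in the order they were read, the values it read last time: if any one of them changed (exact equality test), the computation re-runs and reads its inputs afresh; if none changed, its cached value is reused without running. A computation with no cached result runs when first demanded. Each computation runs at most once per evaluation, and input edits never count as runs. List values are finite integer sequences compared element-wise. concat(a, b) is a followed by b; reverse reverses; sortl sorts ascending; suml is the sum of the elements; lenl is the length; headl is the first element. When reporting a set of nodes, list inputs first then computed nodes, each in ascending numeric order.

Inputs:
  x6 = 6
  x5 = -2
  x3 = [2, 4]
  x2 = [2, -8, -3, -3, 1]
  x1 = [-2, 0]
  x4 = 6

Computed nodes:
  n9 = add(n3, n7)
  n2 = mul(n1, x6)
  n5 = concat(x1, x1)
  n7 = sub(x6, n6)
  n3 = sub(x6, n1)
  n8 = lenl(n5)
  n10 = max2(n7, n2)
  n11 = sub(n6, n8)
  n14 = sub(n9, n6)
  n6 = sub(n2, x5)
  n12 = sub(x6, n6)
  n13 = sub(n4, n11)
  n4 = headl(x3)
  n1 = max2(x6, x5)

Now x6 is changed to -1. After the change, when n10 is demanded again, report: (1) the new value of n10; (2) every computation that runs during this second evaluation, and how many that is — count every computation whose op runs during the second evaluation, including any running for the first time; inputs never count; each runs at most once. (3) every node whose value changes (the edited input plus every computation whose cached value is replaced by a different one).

First evaluation (everything demanded from the output):
  n1 = max2(6, -2) = 6
  n2 = mul(6, 6) = 36
  n6 = sub(36, -2) = 38
  n7 = sub(6, 38) = -32
  n10 = max2(-32, 36) = 36

Propagation after the edit:
  n1: runs — x6 6->-1; result -1.
  n2: runs — n1 6->-1; x6 6->-1; result 1.
  n6: runs — n2 36->1; result 3.
  n7: runs — x6 6->-1; n6 38->3; result -4.
  n10: runs — n7 -32->-4; n2 36->1; result 1.

New value of n10: 1.
Computations that run: n1, n2, n6, n7, n10 — 5 in total.
Values that change: x6, n1, n2, n6, n7, n10.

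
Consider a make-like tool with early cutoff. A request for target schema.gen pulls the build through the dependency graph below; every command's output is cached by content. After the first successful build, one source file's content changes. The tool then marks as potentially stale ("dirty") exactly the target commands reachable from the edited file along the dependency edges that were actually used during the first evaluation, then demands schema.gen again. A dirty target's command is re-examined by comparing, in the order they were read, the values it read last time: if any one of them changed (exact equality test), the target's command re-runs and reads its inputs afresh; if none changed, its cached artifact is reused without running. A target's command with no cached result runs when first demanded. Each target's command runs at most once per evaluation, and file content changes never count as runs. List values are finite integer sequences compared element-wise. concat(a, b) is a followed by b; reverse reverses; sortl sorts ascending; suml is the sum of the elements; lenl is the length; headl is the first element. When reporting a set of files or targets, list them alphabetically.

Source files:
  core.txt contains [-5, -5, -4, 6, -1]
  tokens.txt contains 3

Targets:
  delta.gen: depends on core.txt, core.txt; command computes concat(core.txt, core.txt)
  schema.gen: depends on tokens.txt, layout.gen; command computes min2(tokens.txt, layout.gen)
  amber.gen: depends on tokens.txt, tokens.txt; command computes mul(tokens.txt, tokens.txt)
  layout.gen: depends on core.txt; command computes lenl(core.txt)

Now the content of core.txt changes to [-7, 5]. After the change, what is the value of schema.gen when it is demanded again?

Demanding schema.gen again yields 2.

First demand of the output computes:
  layout.gen = lenl([-5, -5, -4, 6, -1]) = 5
  schema.gen = min2(3, 5) = 3

After the edit, cleaning proceeds:
  layout.gen: a read changed (core.txt [-5, -5, -4, 6, -1]->[-7, 5]) — executes, giving 2.
  schema.gen: a read changed (layout.gen 5->2) — executes, giving 2.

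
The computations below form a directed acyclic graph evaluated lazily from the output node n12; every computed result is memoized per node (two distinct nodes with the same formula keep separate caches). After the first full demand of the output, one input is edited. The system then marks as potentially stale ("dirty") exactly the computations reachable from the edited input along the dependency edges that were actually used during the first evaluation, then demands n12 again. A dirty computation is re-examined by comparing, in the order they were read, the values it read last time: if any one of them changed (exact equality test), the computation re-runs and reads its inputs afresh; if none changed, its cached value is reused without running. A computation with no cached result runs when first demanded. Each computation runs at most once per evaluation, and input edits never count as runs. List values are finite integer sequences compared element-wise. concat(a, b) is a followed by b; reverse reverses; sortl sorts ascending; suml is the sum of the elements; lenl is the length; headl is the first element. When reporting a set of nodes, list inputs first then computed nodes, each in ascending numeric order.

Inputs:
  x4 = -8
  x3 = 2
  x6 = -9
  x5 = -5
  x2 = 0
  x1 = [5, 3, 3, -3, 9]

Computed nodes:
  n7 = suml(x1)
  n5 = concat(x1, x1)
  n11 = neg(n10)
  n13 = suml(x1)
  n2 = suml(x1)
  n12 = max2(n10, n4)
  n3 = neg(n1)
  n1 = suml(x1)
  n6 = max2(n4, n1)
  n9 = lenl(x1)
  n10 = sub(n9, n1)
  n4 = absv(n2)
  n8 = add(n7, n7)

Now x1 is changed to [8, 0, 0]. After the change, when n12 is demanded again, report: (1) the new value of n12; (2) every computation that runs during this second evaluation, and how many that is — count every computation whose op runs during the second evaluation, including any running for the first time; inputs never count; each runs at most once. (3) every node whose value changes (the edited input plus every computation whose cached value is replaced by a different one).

Demanding n12 again yields 8.
6 computations run: n1, n2, n4, n9, n10, n12.
The nodes whose values change: x1, n1, n2, n4, n9, n10, n12.

First demand of the output computes:
  n1 = suml([5, 3, 3, -3, 9]) = 17
  n2 = suml([5, 3, 3, -3, 9]) = 17
  n4 = absv(17) = 17
  n9 = lenl([5, 3, 3, -3, 9]) = 5
  n10 = sub(5, 17) = -12
  n12 = max2(-12, 17) = 17

After the edit, cleaning proceeds:
  n1: a read changed (x1 [5, 3, 3, -3, 9]->[8, 0, 0]) — executes, giving 8.
  n2: a read changed (x1 [5, 3, 3, -3, 9]->[8, 0, 0]) — executes, giving 8.
  n4: a read changed (n2 17->8) — executes, giving 8.
  n9: a read changed (x1 [5, 3, 3, -3, 9]->[8, 0, 0]) — executes, giving 3.
  n10: a read changed (n9 5->3; n1 17->8) — executes, giving -5.
  n12: a read changed (n10 -12->-5; n4 17->8) — executes, giving 8.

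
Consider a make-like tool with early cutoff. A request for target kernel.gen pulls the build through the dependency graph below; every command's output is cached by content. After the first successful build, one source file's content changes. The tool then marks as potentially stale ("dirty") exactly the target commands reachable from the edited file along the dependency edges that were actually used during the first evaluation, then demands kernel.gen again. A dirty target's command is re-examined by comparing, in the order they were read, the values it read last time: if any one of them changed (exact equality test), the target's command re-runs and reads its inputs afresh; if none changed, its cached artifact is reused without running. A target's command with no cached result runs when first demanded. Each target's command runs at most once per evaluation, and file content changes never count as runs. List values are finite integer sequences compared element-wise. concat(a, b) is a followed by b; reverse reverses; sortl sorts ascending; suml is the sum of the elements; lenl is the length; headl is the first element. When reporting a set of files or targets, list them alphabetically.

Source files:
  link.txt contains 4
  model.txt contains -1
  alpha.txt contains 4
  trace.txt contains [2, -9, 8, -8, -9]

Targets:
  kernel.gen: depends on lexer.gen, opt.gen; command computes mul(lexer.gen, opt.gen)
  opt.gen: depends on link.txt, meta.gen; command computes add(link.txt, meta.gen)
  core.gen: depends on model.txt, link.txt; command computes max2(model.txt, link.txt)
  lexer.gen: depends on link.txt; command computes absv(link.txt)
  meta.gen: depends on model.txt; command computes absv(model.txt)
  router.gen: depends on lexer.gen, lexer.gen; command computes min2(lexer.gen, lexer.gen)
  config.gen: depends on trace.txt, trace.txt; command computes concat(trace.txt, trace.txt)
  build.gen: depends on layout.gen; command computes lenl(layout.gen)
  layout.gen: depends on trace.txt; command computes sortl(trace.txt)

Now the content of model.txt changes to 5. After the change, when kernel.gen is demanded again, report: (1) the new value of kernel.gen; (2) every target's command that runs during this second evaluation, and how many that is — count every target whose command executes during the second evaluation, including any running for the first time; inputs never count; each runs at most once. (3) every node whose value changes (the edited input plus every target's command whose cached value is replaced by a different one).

First demand of the output computes:
  lexer.gen = absv(4) = 4
  meta.gen = absv(-1) = 1
  opt.gen = add(4, 1) = 5
  kernel.gen = mul(4, 5) = 20

After the edit, cleaning proceeds:
  meta.gen: a read changed (model.txt -1->5) — executes, giving 5.
  opt.gen: a read changed (meta.gen 1->5) — executes, giving 9.
  kernel.gen: a read changed (opt.gen 5->9) — executes, giving 36.

Demanding kernel.gen again yields 36.
3 target commands run: kernel.gen, meta.gen, opt.gen.
The nodes whose values change: kernel.gen, meta.gen, model.txt, opt.gen.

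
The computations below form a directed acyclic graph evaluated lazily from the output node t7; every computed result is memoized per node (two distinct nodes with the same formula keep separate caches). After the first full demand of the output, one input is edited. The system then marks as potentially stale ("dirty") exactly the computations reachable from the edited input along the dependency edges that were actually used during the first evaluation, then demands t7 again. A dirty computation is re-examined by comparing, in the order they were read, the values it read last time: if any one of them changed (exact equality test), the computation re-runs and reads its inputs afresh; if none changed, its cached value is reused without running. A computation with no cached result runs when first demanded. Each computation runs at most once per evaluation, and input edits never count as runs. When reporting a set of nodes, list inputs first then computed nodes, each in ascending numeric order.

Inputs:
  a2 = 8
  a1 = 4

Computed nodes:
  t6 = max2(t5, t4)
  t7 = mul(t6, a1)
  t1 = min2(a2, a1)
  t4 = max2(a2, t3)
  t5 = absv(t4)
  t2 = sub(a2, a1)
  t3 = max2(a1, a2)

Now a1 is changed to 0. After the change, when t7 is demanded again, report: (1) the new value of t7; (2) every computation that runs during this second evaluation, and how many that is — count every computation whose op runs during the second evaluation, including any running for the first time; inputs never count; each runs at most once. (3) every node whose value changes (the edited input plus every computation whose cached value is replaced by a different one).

First demand of the output computes:
  t3 = max2(4, 8) = 8
  t4 = max2(8, 8) = 8
  t5 = absv(8) = 8
  t6 = max2(8, 8) = 8
  t7 = mul(8, 4) = 32

After the edit, cleaning proceeds:
  t3: a read changed (a1 4->0) — executes, giving 8 — identical to its old value.
  t4: dirty, but its reads are unchanged (a2 unchanged, t3 unchanged); cached 8 stands.
  t5: dirty, but its reads are unchanged (t4 unchanged); cached 8 stands.
  t6: dirty, but its reads are unchanged (t5 unchanged, t4 unchanged); cached 8 stands.
  t7: a read changed (a1 4->0) — executes, giving 0.

Note where the cutoff bites: t4 is checked, finds nothing changed, and keeps its cache.

Demanding t7 again yields 0.
2 computations run: t3, t7.
The nodes whose values change: a1, t7.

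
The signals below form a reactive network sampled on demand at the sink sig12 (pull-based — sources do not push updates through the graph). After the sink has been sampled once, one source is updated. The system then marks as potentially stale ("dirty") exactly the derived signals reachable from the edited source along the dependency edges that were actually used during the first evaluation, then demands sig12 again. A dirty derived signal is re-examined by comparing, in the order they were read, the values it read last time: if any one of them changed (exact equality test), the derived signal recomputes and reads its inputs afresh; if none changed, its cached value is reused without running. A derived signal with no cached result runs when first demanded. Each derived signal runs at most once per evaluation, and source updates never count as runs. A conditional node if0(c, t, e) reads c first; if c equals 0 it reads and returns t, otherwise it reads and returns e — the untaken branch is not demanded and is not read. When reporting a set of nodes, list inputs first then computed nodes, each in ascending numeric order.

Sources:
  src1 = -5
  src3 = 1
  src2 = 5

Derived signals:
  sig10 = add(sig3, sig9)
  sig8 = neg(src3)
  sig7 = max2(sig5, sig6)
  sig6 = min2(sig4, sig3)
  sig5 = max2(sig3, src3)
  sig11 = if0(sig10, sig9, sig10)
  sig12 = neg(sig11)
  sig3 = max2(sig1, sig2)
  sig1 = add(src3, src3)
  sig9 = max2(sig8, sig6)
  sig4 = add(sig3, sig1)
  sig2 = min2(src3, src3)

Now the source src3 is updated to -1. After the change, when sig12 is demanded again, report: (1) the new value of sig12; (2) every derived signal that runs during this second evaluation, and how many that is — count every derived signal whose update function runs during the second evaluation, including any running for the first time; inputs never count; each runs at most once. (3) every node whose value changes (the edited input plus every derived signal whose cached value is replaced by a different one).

sig12 now evaluates to -1.
Run set: sig1, sig2, sig3, sig4, sig6, sig8, sig9, sig10, sig11, sig12 (10 run).
Changed values: src3, sig1, sig2, sig3, sig4, sig6, sig8, sig9, sig10, sig11, sig12.

Initial pass — values computed on the first demand:
  sig1 = add(1, 1) = 2
  sig2 = min2(1, 1) = 1
  sig3 = max2(2, 1) = 2
  sig4 = add(2, 2) = 4
  sig6 = min2(4, 2) = 2
  sig8 = neg(1) = -1
  sig9 = max2(-1, 2) = 2
  sig10 = add(2, 2) = 4
  sig11 = if0(sig10=4 -> else branch sig10) = 4
  sig12 = neg(4) = -4

Second demand — change propagation:
  sig1: re-runs because src3 1->-1; src3 1->-1; new result -2.
  sig2: re-runs because src3 1->-1; src3 1->-1; new result -1.
  sig3: re-runs because sig1 2->-2; sig2 1->-1; new result -1.
  sig4: re-runs because sig3 2->-1; sig1 2->-2; new result -3.
  sig6: re-runs because sig4 4->-3; sig3 2->-1; new result -3.
  sig8: re-runs because src3 1->-1; new result 1.
  sig9: re-runs because sig8 -1->1; sig6 2->-3; new result 1.
  sig10: re-runs because sig3 2->-1; sig9 2->1; new result 0.
  sig11: re-runs because sig10 4->0; sig10 4->0; new result 1.
  sig12: re-runs because sig11 4->1; new result -1.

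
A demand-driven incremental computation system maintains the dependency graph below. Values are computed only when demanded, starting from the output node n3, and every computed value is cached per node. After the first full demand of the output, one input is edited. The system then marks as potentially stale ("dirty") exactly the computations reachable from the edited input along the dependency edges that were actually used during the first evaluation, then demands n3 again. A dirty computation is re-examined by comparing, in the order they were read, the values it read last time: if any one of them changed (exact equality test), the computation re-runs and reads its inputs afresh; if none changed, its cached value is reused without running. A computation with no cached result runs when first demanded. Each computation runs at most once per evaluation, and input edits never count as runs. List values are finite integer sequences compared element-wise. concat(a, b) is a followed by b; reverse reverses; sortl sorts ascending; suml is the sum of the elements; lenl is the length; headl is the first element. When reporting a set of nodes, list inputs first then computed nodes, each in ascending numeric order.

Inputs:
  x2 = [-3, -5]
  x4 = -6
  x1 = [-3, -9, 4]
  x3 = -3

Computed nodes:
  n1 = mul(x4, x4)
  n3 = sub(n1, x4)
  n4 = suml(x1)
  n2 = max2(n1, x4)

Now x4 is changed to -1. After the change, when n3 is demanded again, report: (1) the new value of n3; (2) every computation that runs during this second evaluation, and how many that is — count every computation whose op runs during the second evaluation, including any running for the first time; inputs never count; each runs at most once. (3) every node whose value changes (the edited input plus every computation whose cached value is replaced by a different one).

New value of n3: 2.
Computations that run: n1, n3 — 2 in total.
Values that change: x4, n1, n3.

First evaluation (everything demanded from the output):
  n1 = mul(-6, -6) = 36
  n3 = sub(36, -6) = 42

Propagation after the edit:
  n1: runs — x4 -6->-1; x4 -6->-1; result 1.
  n3: runs — n1 36->1; x4 -6->-1; result 2.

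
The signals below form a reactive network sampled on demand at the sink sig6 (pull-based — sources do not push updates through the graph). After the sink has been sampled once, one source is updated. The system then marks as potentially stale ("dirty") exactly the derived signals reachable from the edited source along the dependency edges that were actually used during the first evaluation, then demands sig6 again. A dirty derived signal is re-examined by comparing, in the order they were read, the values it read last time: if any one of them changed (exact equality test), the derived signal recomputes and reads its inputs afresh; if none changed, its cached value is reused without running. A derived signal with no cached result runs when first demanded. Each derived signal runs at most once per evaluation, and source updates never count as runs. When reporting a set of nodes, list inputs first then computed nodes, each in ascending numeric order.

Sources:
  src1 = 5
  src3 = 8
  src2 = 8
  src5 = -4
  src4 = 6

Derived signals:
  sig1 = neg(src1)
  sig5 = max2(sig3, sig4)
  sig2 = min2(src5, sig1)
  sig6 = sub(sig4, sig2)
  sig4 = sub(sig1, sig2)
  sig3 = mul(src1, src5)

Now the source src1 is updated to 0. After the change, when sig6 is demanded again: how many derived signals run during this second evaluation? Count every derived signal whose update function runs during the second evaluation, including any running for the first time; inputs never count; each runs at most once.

Initial pass — values computed on the first demand:
  sig1 = neg(5) = -5
  sig2 = min2(-4, -5) = -5
  sig4 = sub(-5, -5) = 0
  sig6 = sub(0, -5) = 5

Second demand — change propagation:
  sig1: re-runs because src1 5->0; new result 0.
  sig2: re-runs because sig1 -5->0; new result -4.
  sig4: re-runs because sig1 -5->0; sig2 -5->-4; new result 4.
  sig6: re-runs because sig4 0->4; sig2 -5->-4; new result 8.

Run set: sig1, sig2, sig4, sig6 (4 run).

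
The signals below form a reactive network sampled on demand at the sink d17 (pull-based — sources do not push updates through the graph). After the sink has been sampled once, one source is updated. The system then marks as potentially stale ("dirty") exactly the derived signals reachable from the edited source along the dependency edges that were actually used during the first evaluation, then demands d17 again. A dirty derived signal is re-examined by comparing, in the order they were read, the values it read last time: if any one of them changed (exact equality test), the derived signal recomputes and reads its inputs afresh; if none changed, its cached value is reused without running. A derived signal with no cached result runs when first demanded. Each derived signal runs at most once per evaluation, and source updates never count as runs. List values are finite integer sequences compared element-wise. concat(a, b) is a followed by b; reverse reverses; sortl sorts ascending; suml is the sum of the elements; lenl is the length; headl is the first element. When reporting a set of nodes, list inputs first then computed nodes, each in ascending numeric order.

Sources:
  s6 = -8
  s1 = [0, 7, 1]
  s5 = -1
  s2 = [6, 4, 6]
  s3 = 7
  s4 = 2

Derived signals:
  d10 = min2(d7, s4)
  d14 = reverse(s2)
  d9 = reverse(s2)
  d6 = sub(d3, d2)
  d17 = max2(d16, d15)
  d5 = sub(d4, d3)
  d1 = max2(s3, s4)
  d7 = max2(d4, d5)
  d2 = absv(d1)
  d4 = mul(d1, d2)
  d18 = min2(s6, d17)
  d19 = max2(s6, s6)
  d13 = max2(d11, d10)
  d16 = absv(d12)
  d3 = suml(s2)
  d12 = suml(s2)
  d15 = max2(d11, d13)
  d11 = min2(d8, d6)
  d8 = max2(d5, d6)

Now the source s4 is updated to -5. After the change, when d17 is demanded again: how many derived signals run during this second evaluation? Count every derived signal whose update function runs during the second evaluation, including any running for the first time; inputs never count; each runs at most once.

Initial pass — values computed on the first demand:
  d1 = max2(7, 2) = 7
  d2 = absv(7) = 7
  d3 = suml([6, 4, 6]) = 16
  d4 = mul(7, 7) = 49
  d5 = sub(49, 16) = 33
  d6 = sub(16, 7) = 9
  d7 = max2(49, 33) = 49
  d8 = max2(33, 9) = 33
  d10 = min2(49, 2) = 2
  d11 = min2(33, 9) = 9
  d12 = suml([6, 4, 6]) = 16
  d13 = max2(9, 2) = 9
  d15 = max2(9, 9) = 9
  d16 = absv(16) = 16
  d17 = max2(16, 9) = 16

Second demand — change propagation:
  d1: re-runs because s4 2->-5; new result 7 (unchanged).
  d2: re-examined; everything it read last time is the same (d1 unchanged) — cache 7 kept, no run.
  d4: re-examined; everything it read last time is the same (d1 unchanged, d2 unchanged) — cache 49 kept, no run.
  d5: re-examined; everything it read last time is the same (d4 unchanged, d3 unchanged) — cache 33 kept, no run.
  d6: re-examined; everything it read last time is the same (d3 unchanged, d2 unchanged) — cache 9 kept, no run.
  d7: re-examined; everything it read last time is the same (d4 unchanged, d5 unchanged) — cache 49 kept, no run.
  d8: re-examined; everything it read last time is the same (d5 unchanged, d6 unchanged) — cache 33 kept, no run.
  d10: re-runs because s4 2->-5; new result -5.
  d11: re-examined; everything it read last time is the same (d8 unchanged, d6 unchanged) — cache 9 kept, no run.
  d13: re-runs because d10 2->-5; new result 9 (unchanged).
  d15: re-examined; everything it read last time is the same (d11 unchanged, d13 unchanged) — cache 9 kept, no run.
  d17: re-examined; everything it read last time is the same (d16 unchanged, d15 unchanged) — cache 16 kept, no run.

The important point: at d2 every value read last time is unchanged, so the dirty flag clears without a run.

Run set: d1, d10, d13 (3 run).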